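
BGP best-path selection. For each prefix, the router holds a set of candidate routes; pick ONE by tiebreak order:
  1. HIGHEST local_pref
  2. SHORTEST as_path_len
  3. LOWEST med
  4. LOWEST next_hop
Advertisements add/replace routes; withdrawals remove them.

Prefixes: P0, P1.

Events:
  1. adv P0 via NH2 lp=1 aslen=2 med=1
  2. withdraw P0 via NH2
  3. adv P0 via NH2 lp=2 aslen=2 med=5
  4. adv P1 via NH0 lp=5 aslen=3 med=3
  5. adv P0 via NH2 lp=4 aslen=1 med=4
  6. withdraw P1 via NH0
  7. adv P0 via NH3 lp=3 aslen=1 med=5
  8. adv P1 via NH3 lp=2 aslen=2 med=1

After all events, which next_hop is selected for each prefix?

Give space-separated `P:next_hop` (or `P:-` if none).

Answer: P0:NH2 P1:NH3

Derivation:
Op 1: best P0=NH2 P1=-
Op 2: best P0=- P1=-
Op 3: best P0=NH2 P1=-
Op 4: best P0=NH2 P1=NH0
Op 5: best P0=NH2 P1=NH0
Op 6: best P0=NH2 P1=-
Op 7: best P0=NH2 P1=-
Op 8: best P0=NH2 P1=NH3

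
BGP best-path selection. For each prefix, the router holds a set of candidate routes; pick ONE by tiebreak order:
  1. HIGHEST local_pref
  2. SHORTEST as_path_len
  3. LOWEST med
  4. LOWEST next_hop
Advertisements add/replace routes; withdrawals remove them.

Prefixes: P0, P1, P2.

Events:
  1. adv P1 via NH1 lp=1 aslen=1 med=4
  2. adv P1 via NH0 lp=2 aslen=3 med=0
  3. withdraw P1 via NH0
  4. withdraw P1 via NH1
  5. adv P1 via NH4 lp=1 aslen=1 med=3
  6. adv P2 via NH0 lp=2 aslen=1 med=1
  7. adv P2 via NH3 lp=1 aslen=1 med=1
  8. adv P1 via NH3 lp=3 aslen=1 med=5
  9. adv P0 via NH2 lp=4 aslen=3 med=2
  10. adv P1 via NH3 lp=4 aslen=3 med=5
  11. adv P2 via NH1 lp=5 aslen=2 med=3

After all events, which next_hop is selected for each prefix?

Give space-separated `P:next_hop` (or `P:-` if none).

Op 1: best P0=- P1=NH1 P2=-
Op 2: best P0=- P1=NH0 P2=-
Op 3: best P0=- P1=NH1 P2=-
Op 4: best P0=- P1=- P2=-
Op 5: best P0=- P1=NH4 P2=-
Op 6: best P0=- P1=NH4 P2=NH0
Op 7: best P0=- P1=NH4 P2=NH0
Op 8: best P0=- P1=NH3 P2=NH0
Op 9: best P0=NH2 P1=NH3 P2=NH0
Op 10: best P0=NH2 P1=NH3 P2=NH0
Op 11: best P0=NH2 P1=NH3 P2=NH1

Answer: P0:NH2 P1:NH3 P2:NH1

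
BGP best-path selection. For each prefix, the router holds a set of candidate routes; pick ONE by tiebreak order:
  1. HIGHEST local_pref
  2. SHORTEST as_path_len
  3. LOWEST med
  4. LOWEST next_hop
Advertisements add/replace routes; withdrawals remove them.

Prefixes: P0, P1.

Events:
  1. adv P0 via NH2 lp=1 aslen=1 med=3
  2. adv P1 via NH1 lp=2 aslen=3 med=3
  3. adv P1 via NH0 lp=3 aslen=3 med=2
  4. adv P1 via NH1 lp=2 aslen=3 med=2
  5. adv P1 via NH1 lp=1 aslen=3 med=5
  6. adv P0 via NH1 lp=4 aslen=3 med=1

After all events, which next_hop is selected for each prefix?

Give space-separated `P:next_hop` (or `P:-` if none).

Answer: P0:NH1 P1:NH0

Derivation:
Op 1: best P0=NH2 P1=-
Op 2: best P0=NH2 P1=NH1
Op 3: best P0=NH2 P1=NH0
Op 4: best P0=NH2 P1=NH0
Op 5: best P0=NH2 P1=NH0
Op 6: best P0=NH1 P1=NH0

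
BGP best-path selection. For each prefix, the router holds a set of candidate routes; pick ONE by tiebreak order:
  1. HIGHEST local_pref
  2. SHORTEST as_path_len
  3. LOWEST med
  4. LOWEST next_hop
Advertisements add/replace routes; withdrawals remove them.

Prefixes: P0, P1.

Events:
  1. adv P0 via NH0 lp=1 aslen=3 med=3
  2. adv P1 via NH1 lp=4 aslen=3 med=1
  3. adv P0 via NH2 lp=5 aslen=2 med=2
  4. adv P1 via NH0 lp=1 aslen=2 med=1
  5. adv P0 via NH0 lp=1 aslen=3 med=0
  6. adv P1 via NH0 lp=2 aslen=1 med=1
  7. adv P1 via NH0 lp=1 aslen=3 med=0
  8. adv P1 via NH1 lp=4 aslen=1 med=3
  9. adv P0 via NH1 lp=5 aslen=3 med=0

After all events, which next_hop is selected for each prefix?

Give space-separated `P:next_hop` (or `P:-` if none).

Answer: P0:NH2 P1:NH1

Derivation:
Op 1: best P0=NH0 P1=-
Op 2: best P0=NH0 P1=NH1
Op 3: best P0=NH2 P1=NH1
Op 4: best P0=NH2 P1=NH1
Op 5: best P0=NH2 P1=NH1
Op 6: best P0=NH2 P1=NH1
Op 7: best P0=NH2 P1=NH1
Op 8: best P0=NH2 P1=NH1
Op 9: best P0=NH2 P1=NH1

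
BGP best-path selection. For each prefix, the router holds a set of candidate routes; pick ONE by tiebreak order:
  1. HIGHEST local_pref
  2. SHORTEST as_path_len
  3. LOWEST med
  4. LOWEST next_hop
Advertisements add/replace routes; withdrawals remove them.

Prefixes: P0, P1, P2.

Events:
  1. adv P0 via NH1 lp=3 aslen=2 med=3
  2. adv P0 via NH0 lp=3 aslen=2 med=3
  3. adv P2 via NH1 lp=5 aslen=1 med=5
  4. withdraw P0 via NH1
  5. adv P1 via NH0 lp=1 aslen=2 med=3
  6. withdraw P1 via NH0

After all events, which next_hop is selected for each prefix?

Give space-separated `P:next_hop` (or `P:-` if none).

Answer: P0:NH0 P1:- P2:NH1

Derivation:
Op 1: best P0=NH1 P1=- P2=-
Op 2: best P0=NH0 P1=- P2=-
Op 3: best P0=NH0 P1=- P2=NH1
Op 4: best P0=NH0 P1=- P2=NH1
Op 5: best P0=NH0 P1=NH0 P2=NH1
Op 6: best P0=NH0 P1=- P2=NH1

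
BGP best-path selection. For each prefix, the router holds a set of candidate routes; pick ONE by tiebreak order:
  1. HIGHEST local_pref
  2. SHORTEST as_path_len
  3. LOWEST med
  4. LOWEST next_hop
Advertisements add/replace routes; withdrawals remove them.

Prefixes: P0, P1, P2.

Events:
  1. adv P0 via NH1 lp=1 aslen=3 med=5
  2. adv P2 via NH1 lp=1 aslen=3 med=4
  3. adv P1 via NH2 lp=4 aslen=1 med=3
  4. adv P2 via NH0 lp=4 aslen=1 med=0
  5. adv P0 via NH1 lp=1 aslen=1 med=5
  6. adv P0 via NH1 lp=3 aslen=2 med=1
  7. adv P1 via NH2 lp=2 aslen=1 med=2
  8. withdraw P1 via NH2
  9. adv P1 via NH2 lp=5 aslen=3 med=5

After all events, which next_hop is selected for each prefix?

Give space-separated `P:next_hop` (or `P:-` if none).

Op 1: best P0=NH1 P1=- P2=-
Op 2: best P0=NH1 P1=- P2=NH1
Op 3: best P0=NH1 P1=NH2 P2=NH1
Op 4: best P0=NH1 P1=NH2 P2=NH0
Op 5: best P0=NH1 P1=NH2 P2=NH0
Op 6: best P0=NH1 P1=NH2 P2=NH0
Op 7: best P0=NH1 P1=NH2 P2=NH0
Op 8: best P0=NH1 P1=- P2=NH0
Op 9: best P0=NH1 P1=NH2 P2=NH0

Answer: P0:NH1 P1:NH2 P2:NH0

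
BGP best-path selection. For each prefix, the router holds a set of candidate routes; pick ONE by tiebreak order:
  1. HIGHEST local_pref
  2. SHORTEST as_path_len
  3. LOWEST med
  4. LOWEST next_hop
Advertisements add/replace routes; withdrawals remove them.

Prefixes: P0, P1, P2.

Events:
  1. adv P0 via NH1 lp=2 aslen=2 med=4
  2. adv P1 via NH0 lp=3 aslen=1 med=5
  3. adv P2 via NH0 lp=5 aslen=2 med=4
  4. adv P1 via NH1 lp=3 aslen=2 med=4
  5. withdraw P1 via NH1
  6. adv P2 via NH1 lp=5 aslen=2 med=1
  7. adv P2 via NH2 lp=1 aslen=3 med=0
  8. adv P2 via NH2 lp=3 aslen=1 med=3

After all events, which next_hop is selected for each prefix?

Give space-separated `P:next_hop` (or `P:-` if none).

Answer: P0:NH1 P1:NH0 P2:NH1

Derivation:
Op 1: best P0=NH1 P1=- P2=-
Op 2: best P0=NH1 P1=NH0 P2=-
Op 3: best P0=NH1 P1=NH0 P2=NH0
Op 4: best P0=NH1 P1=NH0 P2=NH0
Op 5: best P0=NH1 P1=NH0 P2=NH0
Op 6: best P0=NH1 P1=NH0 P2=NH1
Op 7: best P0=NH1 P1=NH0 P2=NH1
Op 8: best P0=NH1 P1=NH0 P2=NH1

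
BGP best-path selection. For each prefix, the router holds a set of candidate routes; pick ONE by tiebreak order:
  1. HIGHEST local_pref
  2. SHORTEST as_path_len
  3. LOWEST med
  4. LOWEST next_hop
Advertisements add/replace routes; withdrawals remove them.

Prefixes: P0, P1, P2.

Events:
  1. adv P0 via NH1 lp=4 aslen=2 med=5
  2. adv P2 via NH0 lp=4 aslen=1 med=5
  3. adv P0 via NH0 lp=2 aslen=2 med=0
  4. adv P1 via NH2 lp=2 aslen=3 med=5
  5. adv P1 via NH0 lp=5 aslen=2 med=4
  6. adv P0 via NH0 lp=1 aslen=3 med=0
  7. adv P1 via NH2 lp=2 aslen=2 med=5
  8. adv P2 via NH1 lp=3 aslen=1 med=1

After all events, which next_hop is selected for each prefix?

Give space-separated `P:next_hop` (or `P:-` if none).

Op 1: best P0=NH1 P1=- P2=-
Op 2: best P0=NH1 P1=- P2=NH0
Op 3: best P0=NH1 P1=- P2=NH0
Op 4: best P0=NH1 P1=NH2 P2=NH0
Op 5: best P0=NH1 P1=NH0 P2=NH0
Op 6: best P0=NH1 P1=NH0 P2=NH0
Op 7: best P0=NH1 P1=NH0 P2=NH0
Op 8: best P0=NH1 P1=NH0 P2=NH0

Answer: P0:NH1 P1:NH0 P2:NH0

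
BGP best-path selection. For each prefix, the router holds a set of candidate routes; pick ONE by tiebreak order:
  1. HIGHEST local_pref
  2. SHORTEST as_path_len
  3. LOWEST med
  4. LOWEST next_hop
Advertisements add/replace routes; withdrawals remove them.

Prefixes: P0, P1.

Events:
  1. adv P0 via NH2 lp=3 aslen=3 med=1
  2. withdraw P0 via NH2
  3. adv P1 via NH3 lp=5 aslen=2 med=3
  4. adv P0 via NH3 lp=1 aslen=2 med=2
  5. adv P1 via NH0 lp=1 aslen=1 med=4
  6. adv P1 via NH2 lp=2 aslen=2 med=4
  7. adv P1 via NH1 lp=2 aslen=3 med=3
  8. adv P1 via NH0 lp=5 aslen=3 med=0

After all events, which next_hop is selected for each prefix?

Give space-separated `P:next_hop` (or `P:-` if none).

Op 1: best P0=NH2 P1=-
Op 2: best P0=- P1=-
Op 3: best P0=- P1=NH3
Op 4: best P0=NH3 P1=NH3
Op 5: best P0=NH3 P1=NH3
Op 6: best P0=NH3 P1=NH3
Op 7: best P0=NH3 P1=NH3
Op 8: best P0=NH3 P1=NH3

Answer: P0:NH3 P1:NH3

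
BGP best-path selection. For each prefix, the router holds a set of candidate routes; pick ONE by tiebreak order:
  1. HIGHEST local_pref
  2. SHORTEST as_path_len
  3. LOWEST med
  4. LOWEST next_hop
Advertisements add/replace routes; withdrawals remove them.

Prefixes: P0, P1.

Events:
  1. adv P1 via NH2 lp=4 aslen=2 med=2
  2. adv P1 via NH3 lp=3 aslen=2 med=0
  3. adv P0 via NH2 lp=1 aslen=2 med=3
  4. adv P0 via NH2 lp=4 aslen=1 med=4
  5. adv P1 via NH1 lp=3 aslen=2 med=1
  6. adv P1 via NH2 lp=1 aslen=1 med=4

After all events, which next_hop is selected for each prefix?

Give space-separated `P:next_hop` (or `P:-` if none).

Answer: P0:NH2 P1:NH3

Derivation:
Op 1: best P0=- P1=NH2
Op 2: best P0=- P1=NH2
Op 3: best P0=NH2 P1=NH2
Op 4: best P0=NH2 P1=NH2
Op 5: best P0=NH2 P1=NH2
Op 6: best P0=NH2 P1=NH3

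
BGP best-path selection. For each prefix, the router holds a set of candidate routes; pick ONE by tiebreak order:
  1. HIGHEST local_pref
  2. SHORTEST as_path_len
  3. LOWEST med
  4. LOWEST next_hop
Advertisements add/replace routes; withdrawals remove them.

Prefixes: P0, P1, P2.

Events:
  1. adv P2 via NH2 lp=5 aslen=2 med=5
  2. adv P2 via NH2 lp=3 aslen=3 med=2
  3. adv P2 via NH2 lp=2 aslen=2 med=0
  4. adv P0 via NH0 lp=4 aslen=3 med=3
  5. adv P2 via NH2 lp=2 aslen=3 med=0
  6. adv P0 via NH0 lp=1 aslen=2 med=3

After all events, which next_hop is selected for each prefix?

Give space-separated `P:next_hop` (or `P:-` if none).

Answer: P0:NH0 P1:- P2:NH2

Derivation:
Op 1: best P0=- P1=- P2=NH2
Op 2: best P0=- P1=- P2=NH2
Op 3: best P0=- P1=- P2=NH2
Op 4: best P0=NH0 P1=- P2=NH2
Op 5: best P0=NH0 P1=- P2=NH2
Op 6: best P0=NH0 P1=- P2=NH2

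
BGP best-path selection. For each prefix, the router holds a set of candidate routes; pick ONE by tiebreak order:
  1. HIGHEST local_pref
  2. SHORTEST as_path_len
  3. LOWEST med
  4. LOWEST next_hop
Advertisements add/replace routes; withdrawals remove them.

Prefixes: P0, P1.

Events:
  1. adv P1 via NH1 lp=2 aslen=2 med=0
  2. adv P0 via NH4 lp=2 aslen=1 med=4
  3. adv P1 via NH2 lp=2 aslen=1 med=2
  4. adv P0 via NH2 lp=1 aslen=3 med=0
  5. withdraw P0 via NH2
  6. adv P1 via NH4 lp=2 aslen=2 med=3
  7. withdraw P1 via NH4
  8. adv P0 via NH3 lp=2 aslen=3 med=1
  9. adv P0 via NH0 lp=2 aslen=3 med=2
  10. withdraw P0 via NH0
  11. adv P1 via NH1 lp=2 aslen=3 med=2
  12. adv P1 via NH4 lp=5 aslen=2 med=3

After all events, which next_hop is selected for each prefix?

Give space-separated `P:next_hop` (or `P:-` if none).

Op 1: best P0=- P1=NH1
Op 2: best P0=NH4 P1=NH1
Op 3: best P0=NH4 P1=NH2
Op 4: best P0=NH4 P1=NH2
Op 5: best P0=NH4 P1=NH2
Op 6: best P0=NH4 P1=NH2
Op 7: best P0=NH4 P1=NH2
Op 8: best P0=NH4 P1=NH2
Op 9: best P0=NH4 P1=NH2
Op 10: best P0=NH4 P1=NH2
Op 11: best P0=NH4 P1=NH2
Op 12: best P0=NH4 P1=NH4

Answer: P0:NH4 P1:NH4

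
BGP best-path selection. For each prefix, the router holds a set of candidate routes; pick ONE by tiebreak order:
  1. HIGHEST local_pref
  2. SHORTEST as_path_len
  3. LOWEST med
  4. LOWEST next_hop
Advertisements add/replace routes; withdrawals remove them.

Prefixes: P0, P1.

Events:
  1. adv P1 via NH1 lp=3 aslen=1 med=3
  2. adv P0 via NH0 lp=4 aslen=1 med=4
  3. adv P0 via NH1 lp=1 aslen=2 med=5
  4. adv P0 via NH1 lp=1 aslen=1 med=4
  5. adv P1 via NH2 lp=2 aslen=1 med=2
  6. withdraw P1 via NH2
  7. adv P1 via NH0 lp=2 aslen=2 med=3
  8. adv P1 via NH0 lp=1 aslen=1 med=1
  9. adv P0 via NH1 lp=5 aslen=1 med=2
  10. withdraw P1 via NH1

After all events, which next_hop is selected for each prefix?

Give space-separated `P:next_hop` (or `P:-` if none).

Op 1: best P0=- P1=NH1
Op 2: best P0=NH0 P1=NH1
Op 3: best P0=NH0 P1=NH1
Op 4: best P0=NH0 P1=NH1
Op 5: best P0=NH0 P1=NH1
Op 6: best P0=NH0 P1=NH1
Op 7: best P0=NH0 P1=NH1
Op 8: best P0=NH0 P1=NH1
Op 9: best P0=NH1 P1=NH1
Op 10: best P0=NH1 P1=NH0

Answer: P0:NH1 P1:NH0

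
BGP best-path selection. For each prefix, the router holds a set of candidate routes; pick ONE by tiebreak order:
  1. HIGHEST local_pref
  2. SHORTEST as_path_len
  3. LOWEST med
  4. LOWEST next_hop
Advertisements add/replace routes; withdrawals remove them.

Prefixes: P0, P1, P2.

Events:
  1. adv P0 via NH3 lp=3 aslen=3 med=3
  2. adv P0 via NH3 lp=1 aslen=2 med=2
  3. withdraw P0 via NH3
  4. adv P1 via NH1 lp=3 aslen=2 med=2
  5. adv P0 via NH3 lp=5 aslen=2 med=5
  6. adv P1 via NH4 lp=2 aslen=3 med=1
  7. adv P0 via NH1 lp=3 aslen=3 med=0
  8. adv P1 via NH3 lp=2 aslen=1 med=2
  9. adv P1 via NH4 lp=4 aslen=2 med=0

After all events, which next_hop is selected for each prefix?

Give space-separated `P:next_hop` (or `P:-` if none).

Op 1: best P0=NH3 P1=- P2=-
Op 2: best P0=NH3 P1=- P2=-
Op 3: best P0=- P1=- P2=-
Op 4: best P0=- P1=NH1 P2=-
Op 5: best P0=NH3 P1=NH1 P2=-
Op 6: best P0=NH3 P1=NH1 P2=-
Op 7: best P0=NH3 P1=NH1 P2=-
Op 8: best P0=NH3 P1=NH1 P2=-
Op 9: best P0=NH3 P1=NH4 P2=-

Answer: P0:NH3 P1:NH4 P2:-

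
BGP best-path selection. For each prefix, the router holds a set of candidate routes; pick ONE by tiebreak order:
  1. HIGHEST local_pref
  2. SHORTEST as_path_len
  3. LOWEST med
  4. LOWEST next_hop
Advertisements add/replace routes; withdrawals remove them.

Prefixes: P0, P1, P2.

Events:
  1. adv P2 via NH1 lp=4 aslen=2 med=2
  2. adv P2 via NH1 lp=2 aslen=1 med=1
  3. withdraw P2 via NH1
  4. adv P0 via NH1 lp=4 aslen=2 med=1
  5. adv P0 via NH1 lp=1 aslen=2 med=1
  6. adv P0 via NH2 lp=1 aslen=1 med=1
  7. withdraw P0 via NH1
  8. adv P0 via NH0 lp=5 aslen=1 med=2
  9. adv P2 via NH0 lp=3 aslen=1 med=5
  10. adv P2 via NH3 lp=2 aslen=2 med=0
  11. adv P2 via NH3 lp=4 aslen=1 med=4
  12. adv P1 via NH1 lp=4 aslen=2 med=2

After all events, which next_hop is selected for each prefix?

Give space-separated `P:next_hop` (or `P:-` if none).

Answer: P0:NH0 P1:NH1 P2:NH3

Derivation:
Op 1: best P0=- P1=- P2=NH1
Op 2: best P0=- P1=- P2=NH1
Op 3: best P0=- P1=- P2=-
Op 4: best P0=NH1 P1=- P2=-
Op 5: best P0=NH1 P1=- P2=-
Op 6: best P0=NH2 P1=- P2=-
Op 7: best P0=NH2 P1=- P2=-
Op 8: best P0=NH0 P1=- P2=-
Op 9: best P0=NH0 P1=- P2=NH0
Op 10: best P0=NH0 P1=- P2=NH0
Op 11: best P0=NH0 P1=- P2=NH3
Op 12: best P0=NH0 P1=NH1 P2=NH3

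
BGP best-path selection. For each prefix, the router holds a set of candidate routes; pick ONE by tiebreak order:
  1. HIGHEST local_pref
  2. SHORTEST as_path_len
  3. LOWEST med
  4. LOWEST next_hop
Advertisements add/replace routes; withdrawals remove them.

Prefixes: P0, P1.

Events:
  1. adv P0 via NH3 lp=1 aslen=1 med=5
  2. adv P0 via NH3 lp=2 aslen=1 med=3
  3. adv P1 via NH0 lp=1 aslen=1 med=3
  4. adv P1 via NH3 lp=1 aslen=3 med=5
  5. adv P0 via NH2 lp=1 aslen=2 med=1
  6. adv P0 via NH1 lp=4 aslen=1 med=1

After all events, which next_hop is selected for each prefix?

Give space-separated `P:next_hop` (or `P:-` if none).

Answer: P0:NH1 P1:NH0

Derivation:
Op 1: best P0=NH3 P1=-
Op 2: best P0=NH3 P1=-
Op 3: best P0=NH3 P1=NH0
Op 4: best P0=NH3 P1=NH0
Op 5: best P0=NH3 P1=NH0
Op 6: best P0=NH1 P1=NH0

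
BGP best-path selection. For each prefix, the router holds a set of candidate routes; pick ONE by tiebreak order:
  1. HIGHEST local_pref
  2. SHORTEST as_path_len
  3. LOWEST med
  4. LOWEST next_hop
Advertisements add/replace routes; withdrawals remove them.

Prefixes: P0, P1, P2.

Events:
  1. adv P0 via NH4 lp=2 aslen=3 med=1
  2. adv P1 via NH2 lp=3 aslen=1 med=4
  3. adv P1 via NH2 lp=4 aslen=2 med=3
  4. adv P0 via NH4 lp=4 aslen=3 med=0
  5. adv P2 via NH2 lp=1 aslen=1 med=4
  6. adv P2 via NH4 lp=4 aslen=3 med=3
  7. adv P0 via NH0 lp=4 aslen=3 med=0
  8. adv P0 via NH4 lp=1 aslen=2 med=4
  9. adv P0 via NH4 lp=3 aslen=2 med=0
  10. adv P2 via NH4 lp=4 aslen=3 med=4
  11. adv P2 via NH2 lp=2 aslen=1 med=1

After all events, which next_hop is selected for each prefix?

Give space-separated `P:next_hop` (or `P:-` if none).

Op 1: best P0=NH4 P1=- P2=-
Op 2: best P0=NH4 P1=NH2 P2=-
Op 3: best P0=NH4 P1=NH2 P2=-
Op 4: best P0=NH4 P1=NH2 P2=-
Op 5: best P0=NH4 P1=NH2 P2=NH2
Op 6: best P0=NH4 P1=NH2 P2=NH4
Op 7: best P0=NH0 P1=NH2 P2=NH4
Op 8: best P0=NH0 P1=NH2 P2=NH4
Op 9: best P0=NH0 P1=NH2 P2=NH4
Op 10: best P0=NH0 P1=NH2 P2=NH4
Op 11: best P0=NH0 P1=NH2 P2=NH4

Answer: P0:NH0 P1:NH2 P2:NH4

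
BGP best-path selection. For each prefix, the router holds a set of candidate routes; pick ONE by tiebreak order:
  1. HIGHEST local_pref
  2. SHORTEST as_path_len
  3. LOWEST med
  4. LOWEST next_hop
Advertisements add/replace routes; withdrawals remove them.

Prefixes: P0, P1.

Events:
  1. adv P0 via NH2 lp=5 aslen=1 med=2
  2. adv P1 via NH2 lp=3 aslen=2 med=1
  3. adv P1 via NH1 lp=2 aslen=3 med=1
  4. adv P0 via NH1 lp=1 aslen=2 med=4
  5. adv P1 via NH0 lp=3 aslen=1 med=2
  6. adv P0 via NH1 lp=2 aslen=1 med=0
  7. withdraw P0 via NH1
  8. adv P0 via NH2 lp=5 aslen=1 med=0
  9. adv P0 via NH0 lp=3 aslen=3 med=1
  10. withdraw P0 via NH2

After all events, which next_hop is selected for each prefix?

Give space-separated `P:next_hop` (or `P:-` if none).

Op 1: best P0=NH2 P1=-
Op 2: best P0=NH2 P1=NH2
Op 3: best P0=NH2 P1=NH2
Op 4: best P0=NH2 P1=NH2
Op 5: best P0=NH2 P1=NH0
Op 6: best P0=NH2 P1=NH0
Op 7: best P0=NH2 P1=NH0
Op 8: best P0=NH2 P1=NH0
Op 9: best P0=NH2 P1=NH0
Op 10: best P0=NH0 P1=NH0

Answer: P0:NH0 P1:NH0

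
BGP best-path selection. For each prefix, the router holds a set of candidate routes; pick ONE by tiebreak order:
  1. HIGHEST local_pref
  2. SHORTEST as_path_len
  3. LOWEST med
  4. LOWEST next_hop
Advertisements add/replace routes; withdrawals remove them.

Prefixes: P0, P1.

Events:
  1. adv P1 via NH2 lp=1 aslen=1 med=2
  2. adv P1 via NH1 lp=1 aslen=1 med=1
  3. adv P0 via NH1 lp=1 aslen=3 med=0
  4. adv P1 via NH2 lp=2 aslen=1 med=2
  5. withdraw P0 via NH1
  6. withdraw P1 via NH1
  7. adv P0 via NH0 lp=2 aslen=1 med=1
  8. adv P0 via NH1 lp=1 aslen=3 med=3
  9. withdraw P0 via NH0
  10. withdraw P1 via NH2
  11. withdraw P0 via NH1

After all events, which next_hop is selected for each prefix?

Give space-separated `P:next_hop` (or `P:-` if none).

Answer: P0:- P1:-

Derivation:
Op 1: best P0=- P1=NH2
Op 2: best P0=- P1=NH1
Op 3: best P0=NH1 P1=NH1
Op 4: best P0=NH1 P1=NH2
Op 5: best P0=- P1=NH2
Op 6: best P0=- P1=NH2
Op 7: best P0=NH0 P1=NH2
Op 8: best P0=NH0 P1=NH2
Op 9: best P0=NH1 P1=NH2
Op 10: best P0=NH1 P1=-
Op 11: best P0=- P1=-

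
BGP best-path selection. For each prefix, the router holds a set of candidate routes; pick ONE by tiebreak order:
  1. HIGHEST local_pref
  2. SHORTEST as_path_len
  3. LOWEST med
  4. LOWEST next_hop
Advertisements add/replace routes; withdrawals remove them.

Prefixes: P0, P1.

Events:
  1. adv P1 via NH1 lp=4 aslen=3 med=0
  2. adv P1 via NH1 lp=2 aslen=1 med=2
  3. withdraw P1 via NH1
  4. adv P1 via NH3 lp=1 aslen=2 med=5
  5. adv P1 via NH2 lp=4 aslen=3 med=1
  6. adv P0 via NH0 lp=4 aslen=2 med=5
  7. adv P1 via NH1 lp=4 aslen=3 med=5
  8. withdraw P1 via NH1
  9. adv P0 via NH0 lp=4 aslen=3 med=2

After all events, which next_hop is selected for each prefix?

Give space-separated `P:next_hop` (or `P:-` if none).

Op 1: best P0=- P1=NH1
Op 2: best P0=- P1=NH1
Op 3: best P0=- P1=-
Op 4: best P0=- P1=NH3
Op 5: best P0=- P1=NH2
Op 6: best P0=NH0 P1=NH2
Op 7: best P0=NH0 P1=NH2
Op 8: best P0=NH0 P1=NH2
Op 9: best P0=NH0 P1=NH2

Answer: P0:NH0 P1:NH2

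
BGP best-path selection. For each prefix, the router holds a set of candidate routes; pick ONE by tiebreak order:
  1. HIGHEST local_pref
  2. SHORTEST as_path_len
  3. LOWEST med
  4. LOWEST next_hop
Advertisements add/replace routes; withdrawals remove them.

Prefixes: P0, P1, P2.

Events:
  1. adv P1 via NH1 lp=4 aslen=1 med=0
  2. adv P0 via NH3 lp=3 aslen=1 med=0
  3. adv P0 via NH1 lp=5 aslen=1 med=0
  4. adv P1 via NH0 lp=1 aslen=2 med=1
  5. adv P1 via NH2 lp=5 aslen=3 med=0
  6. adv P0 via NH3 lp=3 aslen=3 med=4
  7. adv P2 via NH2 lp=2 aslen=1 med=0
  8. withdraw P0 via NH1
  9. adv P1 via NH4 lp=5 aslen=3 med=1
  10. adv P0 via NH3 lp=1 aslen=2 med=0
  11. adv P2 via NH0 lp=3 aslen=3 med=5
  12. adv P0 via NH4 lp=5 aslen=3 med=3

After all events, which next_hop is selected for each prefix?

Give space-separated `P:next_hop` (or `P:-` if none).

Answer: P0:NH4 P1:NH2 P2:NH0

Derivation:
Op 1: best P0=- P1=NH1 P2=-
Op 2: best P0=NH3 P1=NH1 P2=-
Op 3: best P0=NH1 P1=NH1 P2=-
Op 4: best P0=NH1 P1=NH1 P2=-
Op 5: best P0=NH1 P1=NH2 P2=-
Op 6: best P0=NH1 P1=NH2 P2=-
Op 7: best P0=NH1 P1=NH2 P2=NH2
Op 8: best P0=NH3 P1=NH2 P2=NH2
Op 9: best P0=NH3 P1=NH2 P2=NH2
Op 10: best P0=NH3 P1=NH2 P2=NH2
Op 11: best P0=NH3 P1=NH2 P2=NH0
Op 12: best P0=NH4 P1=NH2 P2=NH0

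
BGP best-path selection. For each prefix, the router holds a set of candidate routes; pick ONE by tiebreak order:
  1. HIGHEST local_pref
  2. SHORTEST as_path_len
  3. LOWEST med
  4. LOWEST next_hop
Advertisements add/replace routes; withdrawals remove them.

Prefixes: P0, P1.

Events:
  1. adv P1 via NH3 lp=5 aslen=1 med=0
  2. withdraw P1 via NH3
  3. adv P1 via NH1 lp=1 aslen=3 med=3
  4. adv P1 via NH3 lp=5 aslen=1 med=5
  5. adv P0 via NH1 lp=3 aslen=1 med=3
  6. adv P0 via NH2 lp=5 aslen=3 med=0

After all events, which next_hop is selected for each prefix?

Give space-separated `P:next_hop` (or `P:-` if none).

Op 1: best P0=- P1=NH3
Op 2: best P0=- P1=-
Op 3: best P0=- P1=NH1
Op 4: best P0=- P1=NH3
Op 5: best P0=NH1 P1=NH3
Op 6: best P0=NH2 P1=NH3

Answer: P0:NH2 P1:NH3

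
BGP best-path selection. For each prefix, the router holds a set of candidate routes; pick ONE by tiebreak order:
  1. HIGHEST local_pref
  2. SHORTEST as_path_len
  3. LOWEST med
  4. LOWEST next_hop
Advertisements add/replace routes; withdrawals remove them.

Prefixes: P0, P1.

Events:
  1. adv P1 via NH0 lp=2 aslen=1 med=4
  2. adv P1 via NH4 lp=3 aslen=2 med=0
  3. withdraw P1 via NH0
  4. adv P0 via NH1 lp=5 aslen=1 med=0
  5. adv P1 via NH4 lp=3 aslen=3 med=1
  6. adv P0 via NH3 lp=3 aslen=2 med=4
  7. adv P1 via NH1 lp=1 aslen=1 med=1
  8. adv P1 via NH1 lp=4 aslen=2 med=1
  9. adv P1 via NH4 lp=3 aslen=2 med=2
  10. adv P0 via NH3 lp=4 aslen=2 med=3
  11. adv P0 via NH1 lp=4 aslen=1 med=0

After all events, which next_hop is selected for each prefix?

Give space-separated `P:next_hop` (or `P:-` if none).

Answer: P0:NH1 P1:NH1

Derivation:
Op 1: best P0=- P1=NH0
Op 2: best P0=- P1=NH4
Op 3: best P0=- P1=NH4
Op 4: best P0=NH1 P1=NH4
Op 5: best P0=NH1 P1=NH4
Op 6: best P0=NH1 P1=NH4
Op 7: best P0=NH1 P1=NH4
Op 8: best P0=NH1 P1=NH1
Op 9: best P0=NH1 P1=NH1
Op 10: best P0=NH1 P1=NH1
Op 11: best P0=NH1 P1=NH1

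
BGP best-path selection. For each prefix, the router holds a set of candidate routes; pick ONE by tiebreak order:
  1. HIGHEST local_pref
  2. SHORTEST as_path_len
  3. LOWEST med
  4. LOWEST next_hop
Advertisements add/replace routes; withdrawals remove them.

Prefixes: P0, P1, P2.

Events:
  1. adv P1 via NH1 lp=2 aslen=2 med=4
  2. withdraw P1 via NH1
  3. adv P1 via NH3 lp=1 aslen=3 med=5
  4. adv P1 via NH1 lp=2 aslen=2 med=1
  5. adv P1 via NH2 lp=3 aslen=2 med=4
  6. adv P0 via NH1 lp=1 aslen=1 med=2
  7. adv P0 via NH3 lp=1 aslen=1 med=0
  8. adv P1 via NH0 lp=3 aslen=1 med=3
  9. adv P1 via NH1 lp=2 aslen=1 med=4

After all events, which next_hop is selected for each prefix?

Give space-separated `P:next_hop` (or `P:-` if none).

Answer: P0:NH3 P1:NH0 P2:-

Derivation:
Op 1: best P0=- P1=NH1 P2=-
Op 2: best P0=- P1=- P2=-
Op 3: best P0=- P1=NH3 P2=-
Op 4: best P0=- P1=NH1 P2=-
Op 5: best P0=- P1=NH2 P2=-
Op 6: best P0=NH1 P1=NH2 P2=-
Op 7: best P0=NH3 P1=NH2 P2=-
Op 8: best P0=NH3 P1=NH0 P2=-
Op 9: best P0=NH3 P1=NH0 P2=-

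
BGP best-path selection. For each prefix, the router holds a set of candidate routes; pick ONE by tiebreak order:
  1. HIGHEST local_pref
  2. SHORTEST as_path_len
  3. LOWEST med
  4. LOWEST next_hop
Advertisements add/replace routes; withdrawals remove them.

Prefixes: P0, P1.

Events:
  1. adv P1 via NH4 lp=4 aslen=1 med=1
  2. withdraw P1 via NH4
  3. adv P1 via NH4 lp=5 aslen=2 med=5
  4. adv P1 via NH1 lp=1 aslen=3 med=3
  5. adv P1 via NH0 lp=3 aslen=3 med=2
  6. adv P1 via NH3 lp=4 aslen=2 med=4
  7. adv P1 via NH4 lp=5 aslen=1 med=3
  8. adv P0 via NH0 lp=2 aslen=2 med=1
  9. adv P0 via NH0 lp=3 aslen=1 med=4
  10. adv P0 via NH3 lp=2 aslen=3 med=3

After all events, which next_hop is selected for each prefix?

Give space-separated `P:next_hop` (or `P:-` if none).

Answer: P0:NH0 P1:NH4

Derivation:
Op 1: best P0=- P1=NH4
Op 2: best P0=- P1=-
Op 3: best P0=- P1=NH4
Op 4: best P0=- P1=NH4
Op 5: best P0=- P1=NH4
Op 6: best P0=- P1=NH4
Op 7: best P0=- P1=NH4
Op 8: best P0=NH0 P1=NH4
Op 9: best P0=NH0 P1=NH4
Op 10: best P0=NH0 P1=NH4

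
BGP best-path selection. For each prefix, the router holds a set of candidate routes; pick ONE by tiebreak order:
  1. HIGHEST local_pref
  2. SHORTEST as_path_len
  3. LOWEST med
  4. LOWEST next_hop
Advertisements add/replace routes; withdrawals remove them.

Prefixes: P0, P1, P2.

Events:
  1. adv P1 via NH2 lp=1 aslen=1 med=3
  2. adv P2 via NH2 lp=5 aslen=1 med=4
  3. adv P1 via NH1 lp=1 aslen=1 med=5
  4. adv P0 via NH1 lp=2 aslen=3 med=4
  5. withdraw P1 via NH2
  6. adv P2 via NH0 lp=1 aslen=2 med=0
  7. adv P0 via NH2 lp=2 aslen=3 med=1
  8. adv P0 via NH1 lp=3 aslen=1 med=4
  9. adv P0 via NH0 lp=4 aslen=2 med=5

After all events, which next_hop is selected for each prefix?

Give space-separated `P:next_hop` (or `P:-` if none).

Answer: P0:NH0 P1:NH1 P2:NH2

Derivation:
Op 1: best P0=- P1=NH2 P2=-
Op 2: best P0=- P1=NH2 P2=NH2
Op 3: best P0=- P1=NH2 P2=NH2
Op 4: best P0=NH1 P1=NH2 P2=NH2
Op 5: best P0=NH1 P1=NH1 P2=NH2
Op 6: best P0=NH1 P1=NH1 P2=NH2
Op 7: best P0=NH2 P1=NH1 P2=NH2
Op 8: best P0=NH1 P1=NH1 P2=NH2
Op 9: best P0=NH0 P1=NH1 P2=NH2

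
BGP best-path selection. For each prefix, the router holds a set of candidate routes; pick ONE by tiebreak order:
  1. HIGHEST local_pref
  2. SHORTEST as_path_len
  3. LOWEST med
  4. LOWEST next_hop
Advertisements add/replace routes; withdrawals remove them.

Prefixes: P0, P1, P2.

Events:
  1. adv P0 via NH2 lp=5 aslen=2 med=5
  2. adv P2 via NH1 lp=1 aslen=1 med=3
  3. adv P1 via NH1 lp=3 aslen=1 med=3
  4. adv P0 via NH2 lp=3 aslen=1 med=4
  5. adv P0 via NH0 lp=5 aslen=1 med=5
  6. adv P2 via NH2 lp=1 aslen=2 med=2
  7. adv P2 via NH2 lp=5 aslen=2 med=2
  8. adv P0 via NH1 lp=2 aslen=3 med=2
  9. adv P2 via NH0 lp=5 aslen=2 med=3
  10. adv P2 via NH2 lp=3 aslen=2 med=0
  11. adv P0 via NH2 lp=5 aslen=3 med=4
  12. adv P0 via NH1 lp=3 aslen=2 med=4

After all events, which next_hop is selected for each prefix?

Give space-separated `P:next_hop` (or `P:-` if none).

Answer: P0:NH0 P1:NH1 P2:NH0

Derivation:
Op 1: best P0=NH2 P1=- P2=-
Op 2: best P0=NH2 P1=- P2=NH1
Op 3: best P0=NH2 P1=NH1 P2=NH1
Op 4: best P0=NH2 P1=NH1 P2=NH1
Op 5: best P0=NH0 P1=NH1 P2=NH1
Op 6: best P0=NH0 P1=NH1 P2=NH1
Op 7: best P0=NH0 P1=NH1 P2=NH2
Op 8: best P0=NH0 P1=NH1 P2=NH2
Op 9: best P0=NH0 P1=NH1 P2=NH2
Op 10: best P0=NH0 P1=NH1 P2=NH0
Op 11: best P0=NH0 P1=NH1 P2=NH0
Op 12: best P0=NH0 P1=NH1 P2=NH0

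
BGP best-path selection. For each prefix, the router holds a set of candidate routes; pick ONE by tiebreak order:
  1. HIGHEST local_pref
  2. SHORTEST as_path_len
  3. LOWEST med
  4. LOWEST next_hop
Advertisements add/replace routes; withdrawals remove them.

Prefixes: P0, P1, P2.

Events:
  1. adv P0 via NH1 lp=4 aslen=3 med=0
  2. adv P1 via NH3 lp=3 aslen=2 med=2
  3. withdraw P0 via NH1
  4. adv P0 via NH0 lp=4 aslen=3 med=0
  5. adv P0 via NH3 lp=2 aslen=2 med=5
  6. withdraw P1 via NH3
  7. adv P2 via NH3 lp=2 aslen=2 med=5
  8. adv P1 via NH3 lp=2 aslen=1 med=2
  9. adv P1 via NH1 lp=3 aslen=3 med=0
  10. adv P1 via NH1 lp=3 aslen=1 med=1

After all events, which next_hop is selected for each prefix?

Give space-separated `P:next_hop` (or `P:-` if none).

Op 1: best P0=NH1 P1=- P2=-
Op 2: best P0=NH1 P1=NH3 P2=-
Op 3: best P0=- P1=NH3 P2=-
Op 4: best P0=NH0 P1=NH3 P2=-
Op 5: best P0=NH0 P1=NH3 P2=-
Op 6: best P0=NH0 P1=- P2=-
Op 7: best P0=NH0 P1=- P2=NH3
Op 8: best P0=NH0 P1=NH3 P2=NH3
Op 9: best P0=NH0 P1=NH1 P2=NH3
Op 10: best P0=NH0 P1=NH1 P2=NH3

Answer: P0:NH0 P1:NH1 P2:NH3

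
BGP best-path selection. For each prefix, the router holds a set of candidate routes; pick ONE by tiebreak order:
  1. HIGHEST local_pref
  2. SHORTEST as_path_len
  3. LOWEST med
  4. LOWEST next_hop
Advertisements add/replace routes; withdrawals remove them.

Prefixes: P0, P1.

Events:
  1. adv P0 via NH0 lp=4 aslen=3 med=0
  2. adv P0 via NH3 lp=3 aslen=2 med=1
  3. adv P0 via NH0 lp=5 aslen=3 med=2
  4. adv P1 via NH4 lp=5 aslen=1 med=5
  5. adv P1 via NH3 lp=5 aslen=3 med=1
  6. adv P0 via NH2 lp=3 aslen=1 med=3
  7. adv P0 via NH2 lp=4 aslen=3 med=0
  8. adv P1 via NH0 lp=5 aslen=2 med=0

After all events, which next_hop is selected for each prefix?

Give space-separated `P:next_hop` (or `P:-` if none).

Op 1: best P0=NH0 P1=-
Op 2: best P0=NH0 P1=-
Op 3: best P0=NH0 P1=-
Op 4: best P0=NH0 P1=NH4
Op 5: best P0=NH0 P1=NH4
Op 6: best P0=NH0 P1=NH4
Op 7: best P0=NH0 P1=NH4
Op 8: best P0=NH0 P1=NH4

Answer: P0:NH0 P1:NH4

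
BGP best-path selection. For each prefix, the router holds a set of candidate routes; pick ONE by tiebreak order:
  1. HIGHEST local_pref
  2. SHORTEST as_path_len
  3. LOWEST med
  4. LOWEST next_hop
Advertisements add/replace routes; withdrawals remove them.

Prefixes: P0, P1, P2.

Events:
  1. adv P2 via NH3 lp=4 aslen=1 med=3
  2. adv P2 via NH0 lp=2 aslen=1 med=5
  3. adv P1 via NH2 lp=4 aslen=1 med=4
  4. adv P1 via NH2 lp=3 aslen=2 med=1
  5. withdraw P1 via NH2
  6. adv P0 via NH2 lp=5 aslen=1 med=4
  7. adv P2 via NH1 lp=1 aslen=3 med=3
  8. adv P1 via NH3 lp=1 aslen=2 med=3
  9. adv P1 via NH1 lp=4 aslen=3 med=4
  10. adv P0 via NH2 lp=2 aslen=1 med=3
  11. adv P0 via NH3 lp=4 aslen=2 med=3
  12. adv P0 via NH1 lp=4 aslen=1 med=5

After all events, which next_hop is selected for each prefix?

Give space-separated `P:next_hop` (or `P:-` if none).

Answer: P0:NH1 P1:NH1 P2:NH3

Derivation:
Op 1: best P0=- P1=- P2=NH3
Op 2: best P0=- P1=- P2=NH3
Op 3: best P0=- P1=NH2 P2=NH3
Op 4: best P0=- P1=NH2 P2=NH3
Op 5: best P0=- P1=- P2=NH3
Op 6: best P0=NH2 P1=- P2=NH3
Op 7: best P0=NH2 P1=- P2=NH3
Op 8: best P0=NH2 P1=NH3 P2=NH3
Op 9: best P0=NH2 P1=NH1 P2=NH3
Op 10: best P0=NH2 P1=NH1 P2=NH3
Op 11: best P0=NH3 P1=NH1 P2=NH3
Op 12: best P0=NH1 P1=NH1 P2=NH3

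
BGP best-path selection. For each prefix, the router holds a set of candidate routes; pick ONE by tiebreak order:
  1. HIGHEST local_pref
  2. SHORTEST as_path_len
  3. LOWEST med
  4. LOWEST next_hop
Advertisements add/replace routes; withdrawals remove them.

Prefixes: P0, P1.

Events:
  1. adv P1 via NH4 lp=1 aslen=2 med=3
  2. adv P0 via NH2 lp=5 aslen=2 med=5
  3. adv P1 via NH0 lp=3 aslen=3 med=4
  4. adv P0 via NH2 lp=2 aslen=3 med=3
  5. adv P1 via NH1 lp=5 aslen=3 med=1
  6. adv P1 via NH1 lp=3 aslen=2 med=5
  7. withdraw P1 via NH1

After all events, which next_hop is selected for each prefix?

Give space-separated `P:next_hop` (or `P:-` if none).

Answer: P0:NH2 P1:NH0

Derivation:
Op 1: best P0=- P1=NH4
Op 2: best P0=NH2 P1=NH4
Op 3: best P0=NH2 P1=NH0
Op 4: best P0=NH2 P1=NH0
Op 5: best P0=NH2 P1=NH1
Op 6: best P0=NH2 P1=NH1
Op 7: best P0=NH2 P1=NH0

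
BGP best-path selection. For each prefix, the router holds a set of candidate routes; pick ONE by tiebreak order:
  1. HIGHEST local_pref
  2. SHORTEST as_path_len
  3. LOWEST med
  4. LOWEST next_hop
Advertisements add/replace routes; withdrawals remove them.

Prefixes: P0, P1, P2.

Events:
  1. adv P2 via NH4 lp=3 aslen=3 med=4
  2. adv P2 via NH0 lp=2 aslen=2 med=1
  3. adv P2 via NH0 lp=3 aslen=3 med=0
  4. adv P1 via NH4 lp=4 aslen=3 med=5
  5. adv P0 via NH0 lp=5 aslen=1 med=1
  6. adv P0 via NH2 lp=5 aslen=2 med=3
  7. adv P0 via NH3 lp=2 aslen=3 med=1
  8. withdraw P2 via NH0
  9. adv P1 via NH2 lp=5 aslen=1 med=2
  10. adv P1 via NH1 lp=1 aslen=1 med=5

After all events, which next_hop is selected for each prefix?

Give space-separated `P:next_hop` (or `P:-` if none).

Op 1: best P0=- P1=- P2=NH4
Op 2: best P0=- P1=- P2=NH4
Op 3: best P0=- P1=- P2=NH0
Op 4: best P0=- P1=NH4 P2=NH0
Op 5: best P0=NH0 P1=NH4 P2=NH0
Op 6: best P0=NH0 P1=NH4 P2=NH0
Op 7: best P0=NH0 P1=NH4 P2=NH0
Op 8: best P0=NH0 P1=NH4 P2=NH4
Op 9: best P0=NH0 P1=NH2 P2=NH4
Op 10: best P0=NH0 P1=NH2 P2=NH4

Answer: P0:NH0 P1:NH2 P2:NH4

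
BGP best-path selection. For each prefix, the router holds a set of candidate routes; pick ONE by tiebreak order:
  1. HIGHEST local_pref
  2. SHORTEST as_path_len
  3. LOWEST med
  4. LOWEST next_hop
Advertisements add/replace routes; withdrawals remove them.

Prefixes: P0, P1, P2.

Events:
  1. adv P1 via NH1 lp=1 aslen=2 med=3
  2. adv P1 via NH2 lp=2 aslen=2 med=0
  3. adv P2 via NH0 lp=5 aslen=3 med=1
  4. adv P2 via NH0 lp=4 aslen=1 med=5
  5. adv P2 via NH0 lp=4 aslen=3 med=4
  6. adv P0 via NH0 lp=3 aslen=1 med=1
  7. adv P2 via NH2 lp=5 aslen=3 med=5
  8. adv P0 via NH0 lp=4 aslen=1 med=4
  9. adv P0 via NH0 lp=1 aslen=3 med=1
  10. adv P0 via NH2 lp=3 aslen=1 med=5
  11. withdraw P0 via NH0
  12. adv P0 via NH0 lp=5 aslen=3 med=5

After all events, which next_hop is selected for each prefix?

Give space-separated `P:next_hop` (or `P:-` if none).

Answer: P0:NH0 P1:NH2 P2:NH2

Derivation:
Op 1: best P0=- P1=NH1 P2=-
Op 2: best P0=- P1=NH2 P2=-
Op 3: best P0=- P1=NH2 P2=NH0
Op 4: best P0=- P1=NH2 P2=NH0
Op 5: best P0=- P1=NH2 P2=NH0
Op 6: best P0=NH0 P1=NH2 P2=NH0
Op 7: best P0=NH0 P1=NH2 P2=NH2
Op 8: best P0=NH0 P1=NH2 P2=NH2
Op 9: best P0=NH0 P1=NH2 P2=NH2
Op 10: best P0=NH2 P1=NH2 P2=NH2
Op 11: best P0=NH2 P1=NH2 P2=NH2
Op 12: best P0=NH0 P1=NH2 P2=NH2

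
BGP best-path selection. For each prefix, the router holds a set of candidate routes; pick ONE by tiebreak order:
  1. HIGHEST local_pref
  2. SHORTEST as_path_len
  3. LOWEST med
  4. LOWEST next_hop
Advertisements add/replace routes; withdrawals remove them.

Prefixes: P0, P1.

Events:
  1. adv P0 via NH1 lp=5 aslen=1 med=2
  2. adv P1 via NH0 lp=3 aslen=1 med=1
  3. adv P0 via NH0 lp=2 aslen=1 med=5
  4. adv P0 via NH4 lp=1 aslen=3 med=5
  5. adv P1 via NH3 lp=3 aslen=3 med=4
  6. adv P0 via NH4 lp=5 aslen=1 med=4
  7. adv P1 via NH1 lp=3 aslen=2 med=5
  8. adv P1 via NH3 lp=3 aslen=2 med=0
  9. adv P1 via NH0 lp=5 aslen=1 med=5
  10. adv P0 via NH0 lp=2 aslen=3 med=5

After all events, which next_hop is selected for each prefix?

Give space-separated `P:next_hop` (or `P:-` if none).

Op 1: best P0=NH1 P1=-
Op 2: best P0=NH1 P1=NH0
Op 3: best P0=NH1 P1=NH0
Op 4: best P0=NH1 P1=NH0
Op 5: best P0=NH1 P1=NH0
Op 6: best P0=NH1 P1=NH0
Op 7: best P0=NH1 P1=NH0
Op 8: best P0=NH1 P1=NH0
Op 9: best P0=NH1 P1=NH0
Op 10: best P0=NH1 P1=NH0

Answer: P0:NH1 P1:NH0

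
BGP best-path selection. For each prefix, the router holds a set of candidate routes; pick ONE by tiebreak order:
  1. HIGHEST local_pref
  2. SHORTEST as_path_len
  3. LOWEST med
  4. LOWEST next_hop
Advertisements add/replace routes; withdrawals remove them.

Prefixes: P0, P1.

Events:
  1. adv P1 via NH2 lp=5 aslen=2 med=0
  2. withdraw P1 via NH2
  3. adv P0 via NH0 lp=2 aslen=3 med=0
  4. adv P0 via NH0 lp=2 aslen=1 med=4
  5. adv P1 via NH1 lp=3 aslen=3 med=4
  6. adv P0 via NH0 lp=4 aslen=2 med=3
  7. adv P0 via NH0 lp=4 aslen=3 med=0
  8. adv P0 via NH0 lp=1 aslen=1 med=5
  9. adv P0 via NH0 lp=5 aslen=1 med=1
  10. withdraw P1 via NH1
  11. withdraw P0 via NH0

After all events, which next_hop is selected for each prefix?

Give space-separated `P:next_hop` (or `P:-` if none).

Op 1: best P0=- P1=NH2
Op 2: best P0=- P1=-
Op 3: best P0=NH0 P1=-
Op 4: best P0=NH0 P1=-
Op 5: best P0=NH0 P1=NH1
Op 6: best P0=NH0 P1=NH1
Op 7: best P0=NH0 P1=NH1
Op 8: best P0=NH0 P1=NH1
Op 9: best P0=NH0 P1=NH1
Op 10: best P0=NH0 P1=-
Op 11: best P0=- P1=-

Answer: P0:- P1:-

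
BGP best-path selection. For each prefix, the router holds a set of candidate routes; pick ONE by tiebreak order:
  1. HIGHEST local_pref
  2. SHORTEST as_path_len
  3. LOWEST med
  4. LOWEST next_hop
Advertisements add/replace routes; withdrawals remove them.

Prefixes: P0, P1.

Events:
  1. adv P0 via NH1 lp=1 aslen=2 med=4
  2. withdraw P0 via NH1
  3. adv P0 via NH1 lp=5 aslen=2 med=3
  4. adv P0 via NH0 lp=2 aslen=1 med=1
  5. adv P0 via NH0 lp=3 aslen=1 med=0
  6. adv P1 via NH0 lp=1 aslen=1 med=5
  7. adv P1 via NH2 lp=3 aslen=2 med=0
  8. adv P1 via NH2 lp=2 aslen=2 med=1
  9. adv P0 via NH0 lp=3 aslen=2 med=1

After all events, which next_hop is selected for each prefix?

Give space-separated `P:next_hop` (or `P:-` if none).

Op 1: best P0=NH1 P1=-
Op 2: best P0=- P1=-
Op 3: best P0=NH1 P1=-
Op 4: best P0=NH1 P1=-
Op 5: best P0=NH1 P1=-
Op 6: best P0=NH1 P1=NH0
Op 7: best P0=NH1 P1=NH2
Op 8: best P0=NH1 P1=NH2
Op 9: best P0=NH1 P1=NH2

Answer: P0:NH1 P1:NH2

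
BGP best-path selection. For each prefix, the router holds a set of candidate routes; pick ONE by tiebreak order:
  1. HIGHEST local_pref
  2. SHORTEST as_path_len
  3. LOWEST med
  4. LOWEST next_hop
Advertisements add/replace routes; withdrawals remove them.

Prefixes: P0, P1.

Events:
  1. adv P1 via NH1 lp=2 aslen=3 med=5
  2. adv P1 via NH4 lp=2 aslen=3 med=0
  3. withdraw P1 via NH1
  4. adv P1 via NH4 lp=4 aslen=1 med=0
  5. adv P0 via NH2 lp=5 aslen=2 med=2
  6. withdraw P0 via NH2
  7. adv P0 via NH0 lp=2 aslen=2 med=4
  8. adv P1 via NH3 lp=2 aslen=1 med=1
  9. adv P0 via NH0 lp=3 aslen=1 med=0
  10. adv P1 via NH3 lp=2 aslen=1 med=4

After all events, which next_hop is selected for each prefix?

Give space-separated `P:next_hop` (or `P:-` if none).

Op 1: best P0=- P1=NH1
Op 2: best P0=- P1=NH4
Op 3: best P0=- P1=NH4
Op 4: best P0=- P1=NH4
Op 5: best P0=NH2 P1=NH4
Op 6: best P0=- P1=NH4
Op 7: best P0=NH0 P1=NH4
Op 8: best P0=NH0 P1=NH4
Op 9: best P0=NH0 P1=NH4
Op 10: best P0=NH0 P1=NH4

Answer: P0:NH0 P1:NH4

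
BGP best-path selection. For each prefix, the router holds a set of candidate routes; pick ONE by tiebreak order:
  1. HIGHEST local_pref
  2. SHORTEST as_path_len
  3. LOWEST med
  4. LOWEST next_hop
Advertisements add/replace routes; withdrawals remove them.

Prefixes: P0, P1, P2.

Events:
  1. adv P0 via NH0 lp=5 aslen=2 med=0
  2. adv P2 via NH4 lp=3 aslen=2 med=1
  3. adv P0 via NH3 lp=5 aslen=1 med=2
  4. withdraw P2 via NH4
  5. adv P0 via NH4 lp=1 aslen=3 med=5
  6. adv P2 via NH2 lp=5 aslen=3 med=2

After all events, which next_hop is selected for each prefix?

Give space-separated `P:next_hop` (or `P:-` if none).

Answer: P0:NH3 P1:- P2:NH2

Derivation:
Op 1: best P0=NH0 P1=- P2=-
Op 2: best P0=NH0 P1=- P2=NH4
Op 3: best P0=NH3 P1=- P2=NH4
Op 4: best P0=NH3 P1=- P2=-
Op 5: best P0=NH3 P1=- P2=-
Op 6: best P0=NH3 P1=- P2=NH2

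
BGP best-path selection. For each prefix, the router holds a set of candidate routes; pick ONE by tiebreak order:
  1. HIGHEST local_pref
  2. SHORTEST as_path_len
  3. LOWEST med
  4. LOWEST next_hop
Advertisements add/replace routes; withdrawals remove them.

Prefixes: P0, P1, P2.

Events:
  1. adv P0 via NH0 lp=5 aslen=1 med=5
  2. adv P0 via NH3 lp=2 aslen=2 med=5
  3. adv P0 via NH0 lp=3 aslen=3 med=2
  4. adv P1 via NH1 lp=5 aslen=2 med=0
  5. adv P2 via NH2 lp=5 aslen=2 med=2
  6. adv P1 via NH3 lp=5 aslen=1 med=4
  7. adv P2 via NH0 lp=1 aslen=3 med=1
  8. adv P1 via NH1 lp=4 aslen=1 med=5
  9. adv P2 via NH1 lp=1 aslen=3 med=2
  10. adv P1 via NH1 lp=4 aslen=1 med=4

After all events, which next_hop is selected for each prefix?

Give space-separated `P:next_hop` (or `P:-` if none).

Op 1: best P0=NH0 P1=- P2=-
Op 2: best P0=NH0 P1=- P2=-
Op 3: best P0=NH0 P1=- P2=-
Op 4: best P0=NH0 P1=NH1 P2=-
Op 5: best P0=NH0 P1=NH1 P2=NH2
Op 6: best P0=NH0 P1=NH3 P2=NH2
Op 7: best P0=NH0 P1=NH3 P2=NH2
Op 8: best P0=NH0 P1=NH3 P2=NH2
Op 9: best P0=NH0 P1=NH3 P2=NH2
Op 10: best P0=NH0 P1=NH3 P2=NH2

Answer: P0:NH0 P1:NH3 P2:NH2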